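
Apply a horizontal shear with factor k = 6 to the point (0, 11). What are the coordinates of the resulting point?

Shear matrix for horizontal shear with factor k = 6:
[[1, 6], [0, 1]]
Result: (0, 11) → (66, 11)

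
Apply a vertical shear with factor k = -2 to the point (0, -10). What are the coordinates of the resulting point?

Shear matrix for vertical shear with factor k = -2:
[[1, 0], [-2, 1]]
Result: (0, -10) → (0, -10)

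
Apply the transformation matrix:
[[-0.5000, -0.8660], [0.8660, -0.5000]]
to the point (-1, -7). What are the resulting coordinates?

Matrix multiplication:
[[-0.5000, -0.8660], [0.8660, -0.5000]] × [-1, -7]ᵀ
= [(-0.5000)(-1) + (-0.8660)(-7), (0.8660)(-1) + (-0.5000)(-7)]ᵀ
= [6.5620, 2.6340]ᵀ
Result: (6.5620, 2.6340)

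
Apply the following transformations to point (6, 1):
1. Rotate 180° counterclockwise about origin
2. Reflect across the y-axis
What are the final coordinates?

Step 1: Rotate 180° → (-6, -1)
Step 2: Reflect across y-axis → (6, -1)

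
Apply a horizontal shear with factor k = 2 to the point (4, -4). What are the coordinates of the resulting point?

Shear matrix for horizontal shear with factor k = 2:
[[1, 2], [0, 1]]
Result: (4, -4) → (-4, -4)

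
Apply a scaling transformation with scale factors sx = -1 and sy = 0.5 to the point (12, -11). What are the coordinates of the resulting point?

Scaling matrix:
[[-1, 0], [0, 0.50]]
Result: (12 × -1, -11 × 0.5) = (-12, -5.5)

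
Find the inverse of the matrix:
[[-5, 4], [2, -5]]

For [[a,b],[c,d]], inverse = (1/det)·[[d,-b],[-c,a]]
det = (-5)(-5) - (4)(2) = 25 - 8 = 17
Inverse = (1/17)·[[-5, -4], [-2, -5]]
= [[-5/17, -4/17], [-2/17, -5/17]]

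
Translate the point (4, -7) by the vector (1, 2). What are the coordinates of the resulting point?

Translation by (1, 2) (homogeneous matrix [[1, 0, 1], [0, 1, 2], [0, 0, 1]]):
x' = 4 + 1 = 5
y' = -7 + 2 = -5
Result: (5, -5)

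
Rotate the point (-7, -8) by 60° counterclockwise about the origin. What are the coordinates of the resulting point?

Rotation matrix for 60°: [[cos 60°, -sin 60°], [sin 60°, cos 60°]] ≈ [[0.500000, -0.866025], [0.866025, 0.500000]]
[[0.500000, -0.866025], [0.866025, 0.500000]] × [-7, -8]ᵀ ≈ [3.4282, -10.0622]ᵀ
Result: (3.4282, -10.0622)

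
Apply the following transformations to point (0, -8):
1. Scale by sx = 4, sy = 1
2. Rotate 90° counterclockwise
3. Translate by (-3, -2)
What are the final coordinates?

Step 1: Scale → (0, -8)
Step 2: Rotate 90° → (8, 0)
Step 3: Translate → (5, -2)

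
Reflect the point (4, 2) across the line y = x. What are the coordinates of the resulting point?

Reflection across line y = x: (4, 2) → (2, 4)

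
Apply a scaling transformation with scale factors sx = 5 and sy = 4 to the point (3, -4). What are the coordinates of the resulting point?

Scaling matrix:
[[5, 0], [0, 4]]
Result: (3 × 5, -4 × 4) = (15, -16)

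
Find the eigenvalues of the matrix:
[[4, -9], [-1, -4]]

Characteristic equation: det(A - λI) = 0
λ² - (trace)λ + (det) = 0
trace = 4 + -4 = 0, det = (4)(-4) - (-9)(-1) = -25
λ² - (0)λ + (-25) = 0
λ = (0 ± √((0)² - 4·(-25))) / 2 = (0 ± √100) / 2
Solving: λ = -5, 5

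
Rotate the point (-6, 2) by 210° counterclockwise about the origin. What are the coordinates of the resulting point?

Rotation matrix for 210°: [[cos 210°, -sin 210°], [sin 210°, cos 210°]] ≈ [[-0.866025, 0.500000], [-0.500000, -0.866025]]
[[-0.866025, 0.500000], [-0.500000, -0.866025]] × [-6, 2]ᵀ ≈ [6.1962, 1.2679]ᵀ
Result: (6.1962, 1.2679)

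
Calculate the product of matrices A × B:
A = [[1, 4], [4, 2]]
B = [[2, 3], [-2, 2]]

Matrix multiplication:
C[0][0] = 1×2 + 4×-2 = -6
C[0][1] = 1×3 + 4×2 = 11
C[1][0] = 4×2 + 2×-2 = 4
C[1][1] = 4×3 + 2×2 = 16
Result: [[-6, 11], [4, 16]]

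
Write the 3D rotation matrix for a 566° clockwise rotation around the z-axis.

Rotation matrix for clockwise 566° around z-axis:
A clockwise rotation by 566° is a counterclockwise rotation by -566°.
cos(-566°) = -0.8988, sin(-566°) = 0.4384
Result: [[-0.8988, -0.4384, 0], [0.4384, -0.8988, 0], [0, 0, 1]]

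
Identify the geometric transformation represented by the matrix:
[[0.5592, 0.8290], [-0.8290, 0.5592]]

This matrix represents: rotation by 304° counterclockwise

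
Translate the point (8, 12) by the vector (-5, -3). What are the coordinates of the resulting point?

Translation by (-5, -3) (homogeneous matrix [[1, 0, -5], [0, 1, -3], [0, 0, 1]]):
x' = 8 + -5 = 3
y' = 12 + -3 = 9
Result: (3, 9)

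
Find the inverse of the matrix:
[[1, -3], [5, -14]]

For [[a,b],[c,d]], inverse = (1/det)·[[d,-b],[-c,a]]
det = (1)(-14) - (-3)(5) = -14 - -15 = 1
Inverse = [[-14, 3], [-5, 1]]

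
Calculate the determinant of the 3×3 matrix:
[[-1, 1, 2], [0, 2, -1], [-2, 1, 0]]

Expansion along first row:
det = -1·det([[2,-1],[1,0]]) - 1·det([[0,-1],[-2,0]]) + 2·det([[0,2],[-2,1]])
    = -1·(2·0 - -1·1) - 1·(0·0 - -1·-2) + 2·(0·1 - 2·-2)
    = -1·1 - 1·-2 + 2·4
    = -1 + 2 + 8 = 9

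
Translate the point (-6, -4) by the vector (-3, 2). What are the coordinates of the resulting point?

Translation by (-3, 2) (homogeneous matrix [[1, 0, -3], [0, 1, 2], [0, 0, 1]]):
x' = -6 + -3 = -9
y' = -4 + 2 = -2
Result: (-9, -2)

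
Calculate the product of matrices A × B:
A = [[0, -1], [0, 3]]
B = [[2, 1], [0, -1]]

Matrix multiplication:
C[0][0] = 0×2 + -1×0 = 0
C[0][1] = 0×1 + -1×-1 = 1
C[1][0] = 0×2 + 3×0 = 0
C[1][1] = 0×1 + 3×-1 = -3
Result: [[0, 1], [0, -3]]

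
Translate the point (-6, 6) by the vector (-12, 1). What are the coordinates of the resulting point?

Translation by (-12, 1) (homogeneous matrix [[1, 0, -12], [0, 1, 1], [0, 0, 1]]):
x' = -6 + -12 = -18
y' = 6 + 1 = 7
Result: (-18, 7)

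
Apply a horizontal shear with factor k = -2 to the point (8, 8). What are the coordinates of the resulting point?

Shear matrix for horizontal shear with factor k = -2:
[[1, -2], [0, 1]]
Result: (8, 8) → (-8, 8)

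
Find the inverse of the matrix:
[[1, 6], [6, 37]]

For [[a,b],[c,d]], inverse = (1/det)·[[d,-b],[-c,a]]
det = (1)(37) - (6)(6) = 37 - 36 = 1
Inverse = [[37, -6], [-6, 1]]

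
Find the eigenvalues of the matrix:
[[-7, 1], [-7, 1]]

Characteristic equation: det(A - λI) = 0
λ² - (trace)λ + (det) = 0
trace = -7 + 1 = -6, det = (-7)(1) - (1)(-7) = 0
λ² - (-6)λ + (0) = 0
λ = (-6 ± √((-6)² - 4·(0))) / 2 = (-6 ± √36) / 2
Solving: λ = -6, 0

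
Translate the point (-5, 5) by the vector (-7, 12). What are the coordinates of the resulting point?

Translation by (-7, 12) (homogeneous matrix [[1, 0, -7], [0, 1, 12], [0, 0, 1]]):
x' = -5 + -7 = -12
y' = 5 + 12 = 17
Result: (-12, 17)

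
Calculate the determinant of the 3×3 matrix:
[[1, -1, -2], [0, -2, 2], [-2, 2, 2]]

Expansion along first row:
det = 1·det([[-2,2],[2,2]]) - -1·det([[0,2],[-2,2]]) + -2·det([[0,-2],[-2,2]])
    = 1·(-2·2 - 2·2) - -1·(0·2 - 2·-2) + -2·(0·2 - -2·-2)
    = 1·-8 - -1·4 + -2·-4
    = -8 + 4 + 8 = 4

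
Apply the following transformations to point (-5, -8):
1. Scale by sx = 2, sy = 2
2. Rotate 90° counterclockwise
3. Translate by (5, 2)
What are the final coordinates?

Step 1: Scale → (-10, -16)
Step 2: Rotate 90° → (16, -10)
Step 3: Translate → (21, -8)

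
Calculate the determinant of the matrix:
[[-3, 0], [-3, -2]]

For a 2×2 matrix [[a, b], [c, d]], det = ad - bc
det = (-3)(-2) - (0)(-3) = 6 - 0 = 6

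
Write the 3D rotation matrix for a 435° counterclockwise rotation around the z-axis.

Rotation matrix for counterclockwise 435° around z-axis:
cos(435°) = 0.2588, sin(435°) = 0.9659
Result: [[0.2588, -0.9659, 0], [0.9659, 0.2588, 0], [0, 0, 1]]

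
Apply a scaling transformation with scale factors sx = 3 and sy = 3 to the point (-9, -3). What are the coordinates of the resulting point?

Scaling matrix:
[[3, 0], [0, 3]]
Result: (-9 × 3, -3 × 3) = (-27, -9)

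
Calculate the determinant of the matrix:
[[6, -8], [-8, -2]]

For a 2×2 matrix [[a, b], [c, d]], det = ad - bc
det = (6)(-2) - (-8)(-8) = -12 - 64 = -76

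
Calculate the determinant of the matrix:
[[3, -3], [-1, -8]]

For a 2×2 matrix [[a, b], [c, d]], det = ad - bc
det = (3)(-8) - (-3)(-1) = -24 - 3 = -27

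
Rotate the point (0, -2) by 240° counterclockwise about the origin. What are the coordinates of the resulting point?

Rotation matrix for 240°: [[cos 240°, -sin 240°], [sin 240°, cos 240°]] ≈ [[-0.500000, 0.866025], [-0.866025, -0.500000]]
[[-0.500000, 0.866025], [-0.866025, -0.500000]] × [0, -2]ᵀ ≈ [-1.7321, 1]ᵀ
Result: (-1.7321, 1)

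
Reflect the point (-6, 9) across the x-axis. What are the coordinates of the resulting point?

Reflection across x-axis: (-6, 9) → (-6, -9)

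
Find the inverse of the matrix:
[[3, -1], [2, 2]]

For [[a,b],[c,d]], inverse = (1/det)·[[d,-b],[-c,a]]
det = (3)(2) - (-1)(2) = 6 - -2 = 8
Inverse = (1/8)·[[2, 1], [-2, 3]]
= [[1/4, 1/8], [-1/4, 3/8]]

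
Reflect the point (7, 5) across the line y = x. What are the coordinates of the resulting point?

Reflection across line y = x: (7, 5) → (5, 7)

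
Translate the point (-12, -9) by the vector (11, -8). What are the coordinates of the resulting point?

Translation by (11, -8) (homogeneous matrix [[1, 0, 11], [0, 1, -8], [0, 0, 1]]):
x' = -12 + 11 = -1
y' = -9 + -8 = -17
Result: (-1, -17)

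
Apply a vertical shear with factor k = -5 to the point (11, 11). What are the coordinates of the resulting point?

Shear matrix for vertical shear with factor k = -5:
[[1, 0], [-5, 1]]
Result: (11, 11) → (11, -44)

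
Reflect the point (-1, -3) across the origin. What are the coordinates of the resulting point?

Reflection across origin: (-1, -3) → (1, 3)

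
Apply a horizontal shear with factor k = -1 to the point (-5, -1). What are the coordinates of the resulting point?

Shear matrix for horizontal shear with factor k = -1:
[[1, -1], [0, 1]]
Result: (-5, -1) → (-4, -1)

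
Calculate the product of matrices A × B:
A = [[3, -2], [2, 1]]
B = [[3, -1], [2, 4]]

Matrix multiplication:
C[0][0] = 3×3 + -2×2 = 5
C[0][1] = 3×-1 + -2×4 = -11
C[1][0] = 2×3 + 1×2 = 8
C[1][1] = 2×-1 + 1×4 = 2
Result: [[5, -11], [8, 2]]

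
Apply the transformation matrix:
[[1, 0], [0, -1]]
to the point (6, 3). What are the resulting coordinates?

Matrix multiplication:
[[1, 0], [0, -1]] × [6, 3]ᵀ
= [(1)(6) + (0)(3), (0)(6) + (-1)(3)]ᵀ
= [6, -3]ᵀ
Result: (6, -3)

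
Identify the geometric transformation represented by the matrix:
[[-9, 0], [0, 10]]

This matrix represents: non-uniform scaling by sx = -9, sy = 10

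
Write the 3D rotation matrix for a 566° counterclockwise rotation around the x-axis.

Rotation matrix for counterclockwise 566° around x-axis:
cos(566°) = -0.8988, sin(566°) = -0.4384
Result: [[1, 0, 0], [0, -0.8988, 0.4384], [0, -0.4384, -0.8988]]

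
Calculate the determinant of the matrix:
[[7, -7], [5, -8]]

For a 2×2 matrix [[a, b], [c, d]], det = ad - bc
det = (7)(-8) - (-7)(5) = -56 - -35 = -21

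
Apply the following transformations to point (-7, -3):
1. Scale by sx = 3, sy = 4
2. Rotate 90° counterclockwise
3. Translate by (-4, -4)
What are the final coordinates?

Step 1: Scale → (-21, -12)
Step 2: Rotate 90° → (12, -21)
Step 3: Translate → (8, -25)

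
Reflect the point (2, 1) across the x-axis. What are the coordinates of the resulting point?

Reflection across x-axis: (2, 1) → (2, -1)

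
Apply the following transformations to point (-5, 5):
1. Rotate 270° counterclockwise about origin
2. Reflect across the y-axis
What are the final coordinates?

Step 1: Rotate 270° → (5, 5)
Step 2: Reflect across y-axis → (-5, 5)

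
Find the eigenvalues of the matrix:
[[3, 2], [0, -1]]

Characteristic equation: det(A - λI) = 0
λ² - (trace)λ + (det) = 0
trace = 3 + -1 = 2, det = (3)(-1) - (2)(0) = -3
λ² - (2)λ + (-3) = 0
λ = (2 ± √((2)² - 4·(-3))) / 2 = (2 ± √16) / 2
Solving: λ = -1, 3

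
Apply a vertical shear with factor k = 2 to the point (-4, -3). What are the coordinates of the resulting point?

Shear matrix for vertical shear with factor k = 2:
[[1, 0], [2, 1]]
Result: (-4, -3) → (-4, -11)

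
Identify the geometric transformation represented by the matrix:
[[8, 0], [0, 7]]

This matrix represents: non-uniform scaling by sx = 8, sy = 7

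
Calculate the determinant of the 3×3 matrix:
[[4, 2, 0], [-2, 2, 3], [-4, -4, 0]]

Expansion along first row:
det = 4·det([[2,3],[-4,0]]) - 2·det([[-2,3],[-4,0]]) + 0·det([[-2,2],[-4,-4]])
    = 4·(2·0 - 3·-4) - 2·(-2·0 - 3·-4) + 0·(-2·-4 - 2·-4)
    = 4·12 - 2·12 + 0·16
    = 48 + -24 + 0 = 24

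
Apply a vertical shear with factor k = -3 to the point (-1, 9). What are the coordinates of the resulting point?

Shear matrix for vertical shear with factor k = -3:
[[1, 0], [-3, 1]]
Result: (-1, 9) → (-1, 12)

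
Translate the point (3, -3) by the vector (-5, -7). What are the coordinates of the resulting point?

Translation by (-5, -7) (homogeneous matrix [[1, 0, -5], [0, 1, -7], [0, 0, 1]]):
x' = 3 + -5 = -2
y' = -3 + -7 = -10
Result: (-2, -10)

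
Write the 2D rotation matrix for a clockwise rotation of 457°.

Rotation matrix formula: [[cos θ, -sin θ], [sin θ, cos θ]]
A clockwise rotation by 457° is equivalent to a counterclockwise rotation by -457°.
For θ = -457°:
cos(-457°) = -0.1219
sin(-457°) = -0.9925
Result: [[-0.1219, 0.9925], [-0.9925, -0.1219]]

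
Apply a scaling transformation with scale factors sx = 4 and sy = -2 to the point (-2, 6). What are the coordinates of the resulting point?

Scaling matrix:
[[4, 0], [0, -2]]
Result: (-2 × 4, 6 × -2) = (-8, -12)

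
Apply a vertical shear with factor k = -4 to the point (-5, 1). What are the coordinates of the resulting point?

Shear matrix for vertical shear with factor k = -4:
[[1, 0], [-4, 1]]
Result: (-5, 1) → (-5, 21)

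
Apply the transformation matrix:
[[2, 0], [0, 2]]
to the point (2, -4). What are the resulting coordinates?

Matrix multiplication:
[[2, 0], [0, 2]] × [2, -4]ᵀ
= [(2)(2) + (0)(-4), (0)(2) + (2)(-4)]ᵀ
= [4, -8]ᵀ
Result: (4, -8)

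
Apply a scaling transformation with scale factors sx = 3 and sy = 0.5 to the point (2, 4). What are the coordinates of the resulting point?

Scaling matrix:
[[3, 0], [0, 0.50]]
Result: (2 × 3, 4 × 0.5) = (6, 2)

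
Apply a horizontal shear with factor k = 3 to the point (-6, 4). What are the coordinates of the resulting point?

Shear matrix for horizontal shear with factor k = 3:
[[1, 3], [0, 1]]
Result: (-6, 4) → (6, 4)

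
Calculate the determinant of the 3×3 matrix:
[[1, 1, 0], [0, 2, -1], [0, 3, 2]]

Expansion along first row:
det = 1·det([[2,-1],[3,2]]) - 1·det([[0,-1],[0,2]]) + 0·det([[0,2],[0,3]])
    = 1·(2·2 - -1·3) - 1·(0·2 - -1·0) + 0·(0·3 - 2·0)
    = 1·7 - 1·0 + 0·0
    = 7 + 0 + 0 = 7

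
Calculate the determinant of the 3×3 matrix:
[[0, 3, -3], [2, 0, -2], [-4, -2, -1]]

Expansion along first row:
det = 0·det([[0,-2],[-2,-1]]) - 3·det([[2,-2],[-4,-1]]) + -3·det([[2,0],[-4,-2]])
    = 0·(0·-1 - -2·-2) - 3·(2·-1 - -2·-4) + -3·(2·-2 - 0·-4)
    = 0·-4 - 3·-10 + -3·-4
    = 0 + 30 + 12 = 42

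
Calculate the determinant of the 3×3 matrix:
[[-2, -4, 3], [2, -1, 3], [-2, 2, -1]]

Expansion along first row:
det = -2·det([[-1,3],[2,-1]]) - -4·det([[2,3],[-2,-1]]) + 3·det([[2,-1],[-2,2]])
    = -2·(-1·-1 - 3·2) - -4·(2·-1 - 3·-2) + 3·(2·2 - -1·-2)
    = -2·-5 - -4·4 + 3·2
    = 10 + 16 + 6 = 32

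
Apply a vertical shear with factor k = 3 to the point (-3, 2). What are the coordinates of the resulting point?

Shear matrix for vertical shear with factor k = 3:
[[1, 0], [3, 1]]
Result: (-3, 2) → (-3, -7)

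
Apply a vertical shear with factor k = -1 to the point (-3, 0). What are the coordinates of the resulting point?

Shear matrix for vertical shear with factor k = -1:
[[1, 0], [-1, 1]]
Result: (-3, 0) → (-3, 3)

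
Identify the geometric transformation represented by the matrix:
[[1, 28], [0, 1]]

This matrix represents: horizontal shear with factor 28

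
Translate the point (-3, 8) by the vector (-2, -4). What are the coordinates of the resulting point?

Translation by (-2, -4) (homogeneous matrix [[1, 0, -2], [0, 1, -4], [0, 0, 1]]):
x' = -3 + -2 = -5
y' = 8 + -4 = 4
Result: (-5, 4)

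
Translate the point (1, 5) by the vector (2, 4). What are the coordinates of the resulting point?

Translation by (2, 4) (homogeneous matrix [[1, 0, 2], [0, 1, 4], [0, 0, 1]]):
x' = 1 + 2 = 3
y' = 5 + 4 = 9
Result: (3, 9)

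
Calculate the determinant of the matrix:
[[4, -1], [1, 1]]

For a 2×2 matrix [[a, b], [c, d]], det = ad - bc
det = (4)(1) - (-1)(1) = 4 - -1 = 5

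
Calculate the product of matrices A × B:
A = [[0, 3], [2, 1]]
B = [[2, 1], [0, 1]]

Matrix multiplication:
C[0][0] = 0×2 + 3×0 = 0
C[0][1] = 0×1 + 3×1 = 3
C[1][0] = 2×2 + 1×0 = 4
C[1][1] = 2×1 + 1×1 = 3
Result: [[0, 3], [4, 3]]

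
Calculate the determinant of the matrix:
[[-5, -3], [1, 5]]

For a 2×2 matrix [[a, b], [c, d]], det = ad - bc
det = (-5)(5) - (-3)(1) = -25 - -3 = -22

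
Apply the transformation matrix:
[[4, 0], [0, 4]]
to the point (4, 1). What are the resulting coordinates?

Matrix multiplication:
[[4, 0], [0, 4]] × [4, 1]ᵀ
= [(4)(4) + (0)(1), (0)(4) + (4)(1)]ᵀ
= [16, 4]ᵀ
Result: (16, 4)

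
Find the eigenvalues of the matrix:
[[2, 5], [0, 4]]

Characteristic equation: det(A - λI) = 0
λ² - (trace)λ + (det) = 0
trace = 2 + 4 = 6, det = (2)(4) - (5)(0) = 8
λ² - (6)λ + (8) = 0
λ = (6 ± √((6)² - 4·(8))) / 2 = (6 ± √4) / 2
Solving: λ = 2, 4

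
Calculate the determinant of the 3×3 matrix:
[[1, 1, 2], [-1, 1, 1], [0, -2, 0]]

Expansion along first row:
det = 1·det([[1,1],[-2,0]]) - 1·det([[-1,1],[0,0]]) + 2·det([[-1,1],[0,-2]])
    = 1·(1·0 - 1·-2) - 1·(-1·0 - 1·0) + 2·(-1·-2 - 1·0)
    = 1·2 - 1·0 + 2·2
    = 2 + 0 + 4 = 6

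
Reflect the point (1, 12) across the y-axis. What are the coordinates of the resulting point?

Reflection across y-axis: (1, 12) → (-1, 12)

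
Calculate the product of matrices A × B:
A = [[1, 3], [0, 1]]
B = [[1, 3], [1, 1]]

Matrix multiplication:
C[0][0] = 1×1 + 3×1 = 4
C[0][1] = 1×3 + 3×1 = 6
C[1][0] = 0×1 + 1×1 = 1
C[1][1] = 0×3 + 1×1 = 1
Result: [[4, 6], [1, 1]]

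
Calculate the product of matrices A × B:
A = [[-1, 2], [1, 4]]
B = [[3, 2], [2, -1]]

Matrix multiplication:
C[0][0] = -1×3 + 2×2 = 1
C[0][1] = -1×2 + 2×-1 = -4
C[1][0] = 1×3 + 4×2 = 11
C[1][1] = 1×2 + 4×-1 = -2
Result: [[1, -4], [11, -2]]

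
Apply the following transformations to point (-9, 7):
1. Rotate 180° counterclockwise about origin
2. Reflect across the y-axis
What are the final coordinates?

Step 1: Rotate 180° → (9, -7)
Step 2: Reflect across y-axis → (-9, -7)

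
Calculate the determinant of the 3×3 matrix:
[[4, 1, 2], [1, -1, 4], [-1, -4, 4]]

Expansion along first row:
det = 4·det([[-1,4],[-4,4]]) - 1·det([[1,4],[-1,4]]) + 2·det([[1,-1],[-1,-4]])
    = 4·(-1·4 - 4·-4) - 1·(1·4 - 4·-1) + 2·(1·-4 - -1·-1)
    = 4·12 - 1·8 + 2·-5
    = 48 + -8 + -10 = 30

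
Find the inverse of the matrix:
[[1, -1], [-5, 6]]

For [[a,b],[c,d]], inverse = (1/det)·[[d,-b],[-c,a]]
det = (1)(6) - (-1)(-5) = 6 - 5 = 1
Inverse = [[6, 1], [5, 1]]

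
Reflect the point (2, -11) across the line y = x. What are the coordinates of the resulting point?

Reflection across line y = x: (2, -11) → (-11, 2)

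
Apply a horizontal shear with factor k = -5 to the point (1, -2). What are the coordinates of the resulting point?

Shear matrix for horizontal shear with factor k = -5:
[[1, -5], [0, 1]]
Result: (1, -2) → (11, -2)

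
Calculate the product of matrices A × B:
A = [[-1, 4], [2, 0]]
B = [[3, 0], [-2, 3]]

Matrix multiplication:
C[0][0] = -1×3 + 4×-2 = -11
C[0][1] = -1×0 + 4×3 = 12
C[1][0] = 2×3 + 0×-2 = 6
C[1][1] = 2×0 + 0×3 = 0
Result: [[-11, 12], [6, 0]]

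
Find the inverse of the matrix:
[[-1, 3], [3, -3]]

For [[a,b],[c,d]], inverse = (1/det)·[[d,-b],[-c,a]]
det = (-1)(-3) - (3)(3) = 3 - 9 = -6
Inverse = (1/-6)·[[-3, -3], [-3, -1]]
= [[1/2, 1/2], [1/2, 1/6]]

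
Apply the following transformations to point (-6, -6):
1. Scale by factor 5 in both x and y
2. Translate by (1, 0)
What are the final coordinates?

Step 1: Scale (-6, -6) by 5 → (-30, -30)
Step 2: Translate by (1, 0) → (-29, -30)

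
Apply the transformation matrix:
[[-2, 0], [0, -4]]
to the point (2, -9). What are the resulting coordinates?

Matrix multiplication:
[[-2, 0], [0, -4]] × [2, -9]ᵀ
= [(-2)(2) + (0)(-9), (0)(2) + (-4)(-9)]ᵀ
= [-4, 36]ᵀ
Result: (-4, 36)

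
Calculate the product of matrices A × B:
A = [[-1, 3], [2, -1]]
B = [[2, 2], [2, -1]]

Matrix multiplication:
C[0][0] = -1×2 + 3×2 = 4
C[0][1] = -1×2 + 3×-1 = -5
C[1][0] = 2×2 + -1×2 = 2
C[1][1] = 2×2 + -1×-1 = 5
Result: [[4, -5], [2, 5]]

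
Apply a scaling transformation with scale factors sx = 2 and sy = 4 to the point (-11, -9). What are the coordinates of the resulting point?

Scaling matrix:
[[2, 0], [0, 4]]
Result: (-11 × 2, -9 × 4) = (-22, -36)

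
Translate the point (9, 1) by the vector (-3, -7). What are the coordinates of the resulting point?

Translation by (-3, -7) (homogeneous matrix [[1, 0, -3], [0, 1, -7], [0, 0, 1]]):
x' = 9 + -3 = 6
y' = 1 + -7 = -6
Result: (6, -6)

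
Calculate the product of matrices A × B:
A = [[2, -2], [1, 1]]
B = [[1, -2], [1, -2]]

Matrix multiplication:
C[0][0] = 2×1 + -2×1 = 0
C[0][1] = 2×-2 + -2×-2 = 0
C[1][0] = 1×1 + 1×1 = 2
C[1][1] = 1×-2 + 1×-2 = -4
Result: [[0, 0], [2, -4]]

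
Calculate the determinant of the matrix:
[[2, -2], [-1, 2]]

For a 2×2 matrix [[a, b], [c, d]], det = ad - bc
det = (2)(2) - (-2)(-1) = 4 - 2 = 2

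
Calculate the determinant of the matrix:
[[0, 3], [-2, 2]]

For a 2×2 matrix [[a, b], [c, d]], det = ad - bc
det = (0)(2) - (3)(-2) = 0 - -6 = 6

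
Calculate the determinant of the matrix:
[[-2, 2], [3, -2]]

For a 2×2 matrix [[a, b], [c, d]], det = ad - bc
det = (-2)(-2) - (2)(3) = 4 - 6 = -2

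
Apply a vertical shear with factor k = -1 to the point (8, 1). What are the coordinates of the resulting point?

Shear matrix for vertical shear with factor k = -1:
[[1, 0], [-1, 1]]
Result: (8, 1) → (8, -7)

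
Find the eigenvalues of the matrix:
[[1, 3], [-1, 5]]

Characteristic equation: det(A - λI) = 0
λ² - (trace)λ + (det) = 0
trace = 1 + 5 = 6, det = (1)(5) - (3)(-1) = 8
λ² - (6)λ + (8) = 0
λ = (6 ± √((6)² - 4·(8))) / 2 = (6 ± √4) / 2
Solving: λ = 2, 4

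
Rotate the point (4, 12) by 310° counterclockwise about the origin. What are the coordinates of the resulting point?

Rotation matrix for 310°: [[cos 310°, -sin 310°], [sin 310°, cos 310°]] ≈ [[0.642788, 0.766044], [-0.766044, 0.642788]]
[[0.642788, 0.766044], [-0.766044, 0.642788]] × [4, 12]ᵀ ≈ [11.7637, 4.6493]ᵀ
Result: (11.7637, 4.6493)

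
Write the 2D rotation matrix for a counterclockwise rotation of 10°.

Rotation matrix formula: [[cos θ, -sin θ], [sin θ, cos θ]]
For θ = 10°:
cos(10°) = 0.9848
sin(10°) = 0.1736
Result: [[0.9848, -0.1736], [0.1736, 0.9848]]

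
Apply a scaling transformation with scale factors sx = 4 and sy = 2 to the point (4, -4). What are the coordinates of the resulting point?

Scaling matrix:
[[4, 0], [0, 2]]
Result: (4 × 4, -4 × 2) = (16, -8)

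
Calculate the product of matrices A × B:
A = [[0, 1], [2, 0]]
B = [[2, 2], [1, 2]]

Matrix multiplication:
C[0][0] = 0×2 + 1×1 = 1
C[0][1] = 0×2 + 1×2 = 2
C[1][0] = 2×2 + 0×1 = 4
C[1][1] = 2×2 + 0×2 = 4
Result: [[1, 2], [4, 4]]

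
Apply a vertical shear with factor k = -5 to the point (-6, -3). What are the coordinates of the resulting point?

Shear matrix for vertical shear with factor k = -5:
[[1, 0], [-5, 1]]
Result: (-6, -3) → (-6, 27)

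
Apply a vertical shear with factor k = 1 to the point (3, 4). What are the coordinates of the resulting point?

Shear matrix for vertical shear with factor k = 1:
[[1, 0], [1, 1]]
Result: (3, 4) → (3, 7)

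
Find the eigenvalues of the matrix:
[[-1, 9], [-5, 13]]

Characteristic equation: det(A - λI) = 0
λ² - (trace)λ + (det) = 0
trace = -1 + 13 = 12, det = (-1)(13) - (9)(-5) = 32
λ² - (12)λ + (32) = 0
λ = (12 ± √((12)² - 4·(32))) / 2 = (12 ± √16) / 2
Solving: λ = 4, 8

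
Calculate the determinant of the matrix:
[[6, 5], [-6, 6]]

For a 2×2 matrix [[a, b], [c, d]], det = ad - bc
det = (6)(6) - (5)(-6) = 36 - -30 = 66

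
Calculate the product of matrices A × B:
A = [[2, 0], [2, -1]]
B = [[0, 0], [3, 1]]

Matrix multiplication:
C[0][0] = 2×0 + 0×3 = 0
C[0][1] = 2×0 + 0×1 = 0
C[1][0] = 2×0 + -1×3 = -3
C[1][1] = 2×0 + -1×1 = -1
Result: [[0, 0], [-3, -1]]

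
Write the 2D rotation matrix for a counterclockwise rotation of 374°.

Rotation matrix formula: [[cos θ, -sin θ], [sin θ, cos θ]]
For θ = 374°:
cos(374°) = 0.9703
sin(374°) = 0.2419
Result: [[0.9703, -0.2419], [0.2419, 0.9703]]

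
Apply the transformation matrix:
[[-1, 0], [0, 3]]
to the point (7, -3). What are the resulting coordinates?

Matrix multiplication:
[[-1, 0], [0, 3]] × [7, -3]ᵀ
= [(-1)(7) + (0)(-3), (0)(7) + (3)(-3)]ᵀ
= [-7, -9]ᵀ
Result: (-7, -9)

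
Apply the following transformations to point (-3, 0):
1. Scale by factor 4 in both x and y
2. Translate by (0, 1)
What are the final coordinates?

Step 1: Scale (-3, 0) by 4 → (-12, 0)
Step 2: Translate by (0, 1) → (-12, 1)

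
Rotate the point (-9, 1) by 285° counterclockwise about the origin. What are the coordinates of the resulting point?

Rotation matrix for 285°: [[cos 285°, -sin 285°], [sin 285°, cos 285°]] ≈ [[0.258819, 0.965926], [-0.965926, 0.258819]]
[[0.258819, 0.965926], [-0.965926, 0.258819]] × [-9, 1]ᵀ ≈ [-1.3634, 8.9522]ᵀ
Result: (-1.3634, 8.9522)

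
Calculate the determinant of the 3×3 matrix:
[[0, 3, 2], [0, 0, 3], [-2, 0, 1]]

Expansion along first row:
det = 0·det([[0,3],[0,1]]) - 3·det([[0,3],[-2,1]]) + 2·det([[0,0],[-2,0]])
    = 0·(0·1 - 3·0) - 3·(0·1 - 3·-2) + 2·(0·0 - 0·-2)
    = 0·0 - 3·6 + 2·0
    = 0 + -18 + 0 = -18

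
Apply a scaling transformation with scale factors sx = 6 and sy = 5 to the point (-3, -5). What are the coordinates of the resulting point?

Scaling matrix:
[[6, 0], [0, 5]]
Result: (-3 × 6, -5 × 5) = (-18, -25)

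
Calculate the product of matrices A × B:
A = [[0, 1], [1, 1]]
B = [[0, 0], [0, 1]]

Matrix multiplication:
C[0][0] = 0×0 + 1×0 = 0
C[0][1] = 0×0 + 1×1 = 1
C[1][0] = 1×0 + 1×0 = 0
C[1][1] = 1×0 + 1×1 = 1
Result: [[0, 1], [0, 1]]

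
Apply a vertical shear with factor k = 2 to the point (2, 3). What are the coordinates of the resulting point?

Shear matrix for vertical shear with factor k = 2:
[[1, 0], [2, 1]]
Result: (2, 3) → (2, 7)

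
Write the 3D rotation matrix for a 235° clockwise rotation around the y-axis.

Rotation matrix for clockwise 235° around y-axis:
A clockwise rotation by 235° is a counterclockwise rotation by -235°.
cos(-235°) = -0.5736, sin(-235°) = 0.8192
Result: [[-0.5736, 0, 0.8192], [0, 1, 0], [-0.8192, 0, -0.5736]]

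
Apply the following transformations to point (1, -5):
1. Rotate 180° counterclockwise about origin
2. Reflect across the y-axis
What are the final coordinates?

Step 1: Rotate 180° → (-1, 5)
Step 2: Reflect across y-axis → (1, 5)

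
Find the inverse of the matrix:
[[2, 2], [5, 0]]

For [[a,b],[c,d]], inverse = (1/det)·[[d,-b],[-c,a]]
det = (2)(0) - (2)(5) = 0 - 10 = -10
Inverse = (1/-10)·[[0, -2], [-5, 2]]
= [[0, 1/5], [1/2, -1/5]]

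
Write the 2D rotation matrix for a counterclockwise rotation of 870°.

Rotation matrix formula: [[cos θ, -sin θ], [sin θ, cos θ]]
For θ = 870°:
cos(870°) = -√3/2
sin(870°) = 1/2
Result: [[-√3/2, -1/2], [1/2, -√3/2]]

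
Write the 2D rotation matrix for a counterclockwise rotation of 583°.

Rotation matrix formula: [[cos θ, -sin θ], [sin θ, cos θ]]
For θ = 583°:
cos(583°) = -0.7314
sin(583°) = -0.6820
Result: [[-0.7314, 0.6820], [-0.6820, -0.7314]]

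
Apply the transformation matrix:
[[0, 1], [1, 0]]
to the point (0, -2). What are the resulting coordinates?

Matrix multiplication:
[[0, 1], [1, 0]] × [0, -2]ᵀ
= [(0)(0) + (1)(-2), (1)(0) + (0)(-2)]ᵀ
= [-2, 0]ᵀ
Result: (-2, 0)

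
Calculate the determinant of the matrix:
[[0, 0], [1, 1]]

For a 2×2 matrix [[a, b], [c, d]], det = ad - bc
det = (0)(1) - (0)(1) = 0 - 0 = 0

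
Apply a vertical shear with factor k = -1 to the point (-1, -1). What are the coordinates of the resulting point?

Shear matrix for vertical shear with factor k = -1:
[[1, 0], [-1, 1]]
Result: (-1, -1) → (-1, 0)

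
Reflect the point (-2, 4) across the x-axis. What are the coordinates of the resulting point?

Reflection across x-axis: (-2, 4) → (-2, -4)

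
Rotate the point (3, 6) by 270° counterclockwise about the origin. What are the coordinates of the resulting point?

Rotation matrix for 270°: [[cos 270°, -sin 270°], [sin 270°, cos 270°]] = [[0, 1], [-1, 0]]
[[0, 1], [-1, 0]] × [3, 6]ᵀ = [6, -3]ᵀ
Result: (6, -3)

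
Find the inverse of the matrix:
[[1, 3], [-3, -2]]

For [[a,b],[c,d]], inverse = (1/det)·[[d,-b],[-c,a]]
det = (1)(-2) - (3)(-3) = -2 - -9 = 7
Inverse = (1/7)·[[-2, -3], [3, 1]]
= [[-2/7, -3/7], [3/7, 1/7]]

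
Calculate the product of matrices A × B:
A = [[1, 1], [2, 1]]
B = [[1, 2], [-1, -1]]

Matrix multiplication:
C[0][0] = 1×1 + 1×-1 = 0
C[0][1] = 1×2 + 1×-1 = 1
C[1][0] = 2×1 + 1×-1 = 1
C[1][1] = 2×2 + 1×-1 = 3
Result: [[0, 1], [1, 3]]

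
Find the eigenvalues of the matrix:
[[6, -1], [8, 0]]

Characteristic equation: det(A - λI) = 0
λ² - (trace)λ + (det) = 0
trace = 6 + 0 = 6, det = (6)(0) - (-1)(8) = 8
λ² - (6)λ + (8) = 0
λ = (6 ± √((6)² - 4·(8))) / 2 = (6 ± √4) / 2
Solving: λ = 2, 4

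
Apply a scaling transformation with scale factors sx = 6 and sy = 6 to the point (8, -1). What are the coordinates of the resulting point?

Scaling matrix:
[[6, 0], [0, 6]]
Result: (8 × 6, -1 × 6) = (48, -6)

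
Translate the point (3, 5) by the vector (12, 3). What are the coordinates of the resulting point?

Translation by (12, 3) (homogeneous matrix [[1, 0, 12], [0, 1, 3], [0, 0, 1]]):
x' = 3 + 12 = 15
y' = 5 + 3 = 8
Result: (15, 8)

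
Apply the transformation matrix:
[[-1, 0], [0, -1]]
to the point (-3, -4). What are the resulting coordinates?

Matrix multiplication:
[[-1, 0], [0, -1]] × [-3, -4]ᵀ
= [(-1)(-3) + (0)(-4), (0)(-3) + (-1)(-4)]ᵀ
= [3, 4]ᵀ
Result: (3, 4)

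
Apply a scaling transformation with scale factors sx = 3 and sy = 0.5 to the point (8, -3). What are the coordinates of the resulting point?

Scaling matrix:
[[3, 0], [0, 0.50]]
Result: (8 × 3, -3 × 0.5) = (24, -1.5)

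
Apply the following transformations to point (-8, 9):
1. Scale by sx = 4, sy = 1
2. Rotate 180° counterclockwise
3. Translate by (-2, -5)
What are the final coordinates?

Step 1: Scale → (-32, 9)
Step 2: Rotate 180° → (32, -9)
Step 3: Translate → (30, -14)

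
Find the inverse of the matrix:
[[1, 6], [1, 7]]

For [[a,b],[c,d]], inverse = (1/det)·[[d,-b],[-c,a]]
det = (1)(7) - (6)(1) = 7 - 6 = 1
Inverse = [[7, -6], [-1, 1]]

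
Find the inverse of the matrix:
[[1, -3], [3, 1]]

For [[a,b],[c,d]], inverse = (1/det)·[[d,-b],[-c,a]]
det = (1)(1) - (-3)(3) = 1 - -9 = 10
Inverse = (1/10)·[[1, 3], [-3, 1]]
= [[1/10, 3/10], [-3/10, 1/10]]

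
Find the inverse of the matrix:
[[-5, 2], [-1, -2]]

For [[a,b],[c,d]], inverse = (1/det)·[[d,-b],[-c,a]]
det = (-5)(-2) - (2)(-1) = 10 - -2 = 12
Inverse = (1/12)·[[-2, -2], [1, -5]]
= [[-1/6, -1/6], [1/12, -5/12]]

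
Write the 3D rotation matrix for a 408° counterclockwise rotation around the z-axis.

Rotation matrix for counterclockwise 408° around z-axis:
cos(408°) = 0.6691, sin(408°) = 0.7431
Result: [[0.6691, -0.7431, 0], [0.7431, 0.6691, 0], [0, 0, 1]]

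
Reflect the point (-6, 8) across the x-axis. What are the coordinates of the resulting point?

Reflection across x-axis: (-6, 8) → (-6, -8)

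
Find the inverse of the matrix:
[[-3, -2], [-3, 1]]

For [[a,b],[c,d]], inverse = (1/det)·[[d,-b],[-c,a]]
det = (-3)(1) - (-2)(-3) = -3 - 6 = -9
Inverse = (1/-9)·[[1, 2], [3, -3]]
= [[-1/9, -2/9], [-1/3, 1/3]]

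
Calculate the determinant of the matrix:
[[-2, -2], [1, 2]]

For a 2×2 matrix [[a, b], [c, d]], det = ad - bc
det = (-2)(2) - (-2)(1) = -4 - -2 = -2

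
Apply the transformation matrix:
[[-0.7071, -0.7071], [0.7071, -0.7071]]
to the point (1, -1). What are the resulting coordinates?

Matrix multiplication:
[[-0.7071, -0.7071], [0.7071, -0.7071]] × [1, -1]ᵀ
= [(-0.7071)(1) + (-0.7071)(-1), (0.7071)(1) + (-0.7071)(-1)]ᵀ
= [0, 1.4142]ᵀ
Result: (0, 1.4142)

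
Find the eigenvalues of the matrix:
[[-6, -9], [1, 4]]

Characteristic equation: det(A - λI) = 0
λ² - (trace)λ + (det) = 0
trace = -6 + 4 = -2, det = (-6)(4) - (-9)(1) = -15
λ² - (-2)λ + (-15) = 0
λ = (-2 ± √((-2)² - 4·(-15))) / 2 = (-2 ± √64) / 2
Solving: λ = -5, 3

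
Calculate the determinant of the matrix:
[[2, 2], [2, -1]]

For a 2×2 matrix [[a, b], [c, d]], det = ad - bc
det = (2)(-1) - (2)(2) = -2 - 4 = -6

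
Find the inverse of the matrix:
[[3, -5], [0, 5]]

For [[a,b],[c,d]], inverse = (1/det)·[[d,-b],[-c,a]]
det = (3)(5) - (-5)(0) = 15 - 0 = 15
Inverse = (1/15)·[[5, 5], [0, 3]]
= [[1/3, 1/3], [0, 1/5]]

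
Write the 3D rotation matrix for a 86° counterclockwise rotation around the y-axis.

Rotation matrix for counterclockwise 86° around y-axis:
cos(86°) = 0.0698, sin(86°) = 0.9976
Result: [[0.0698, 0, 0.9976], [0, 1, 0], [-0.9976, 0, 0.0698]]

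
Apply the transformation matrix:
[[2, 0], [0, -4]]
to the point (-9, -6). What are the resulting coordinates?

Matrix multiplication:
[[2, 0], [0, -4]] × [-9, -6]ᵀ
= [(2)(-9) + (0)(-6), (0)(-9) + (-4)(-6)]ᵀ
= [-18, 24]ᵀ
Result: (-18, 24)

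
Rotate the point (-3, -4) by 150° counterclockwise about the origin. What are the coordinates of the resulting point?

Rotation matrix for 150°: [[cos 150°, -sin 150°], [sin 150°, cos 150°]] ≈ [[-0.866025, -0.500000], [0.500000, -0.866025]]
[[-0.866025, -0.500000], [0.500000, -0.866025]] × [-3, -4]ᵀ ≈ [4.5981, 1.9641]ᵀ
Result: (4.5981, 1.9641)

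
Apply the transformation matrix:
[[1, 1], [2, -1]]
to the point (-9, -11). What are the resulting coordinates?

Matrix multiplication:
[[1, 1], [2, -1]] × [-9, -11]ᵀ
= [(1)(-9) + (1)(-11), (2)(-9) + (-1)(-11)]ᵀ
= [-20, -7]ᵀ
Result: (-20, -7)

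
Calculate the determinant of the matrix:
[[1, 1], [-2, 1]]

For a 2×2 matrix [[a, b], [c, d]], det = ad - bc
det = (1)(1) - (1)(-2) = 1 - -2 = 3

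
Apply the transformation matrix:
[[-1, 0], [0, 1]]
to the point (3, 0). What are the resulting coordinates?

Matrix multiplication:
[[-1, 0], [0, 1]] × [3, 0]ᵀ
= [(-1)(3) + (0)(0), (0)(3) + (1)(0)]ᵀ
= [-3, 0]ᵀ
Result: (-3, 0)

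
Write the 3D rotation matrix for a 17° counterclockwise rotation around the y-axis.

Rotation matrix for counterclockwise 17° around y-axis:
cos(17°) = 0.9563, sin(17°) = 0.2924
Result: [[0.9563, 0, 0.2924], [0, 1, 0], [-0.2924, 0, 0.9563]]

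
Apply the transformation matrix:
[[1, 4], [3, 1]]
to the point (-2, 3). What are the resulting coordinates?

Matrix multiplication:
[[1, 4], [3, 1]] × [-2, 3]ᵀ
= [(1)(-2) + (4)(3), (3)(-2) + (1)(3)]ᵀ
= [10, -3]ᵀ
Result: (10, -3)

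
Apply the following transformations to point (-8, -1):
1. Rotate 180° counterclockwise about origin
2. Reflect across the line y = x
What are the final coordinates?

Step 1: Rotate 180° → (8, 1)
Step 2: Reflect across line y = x → (1, 8)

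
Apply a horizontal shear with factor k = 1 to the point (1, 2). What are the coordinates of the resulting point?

Shear matrix for horizontal shear with factor k = 1:
[[1, 1], [0, 1]]
Result: (1, 2) → (3, 2)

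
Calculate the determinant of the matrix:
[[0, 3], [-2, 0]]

For a 2×2 matrix [[a, b], [c, d]], det = ad - bc
det = (0)(0) - (3)(-2) = 0 - -6 = 6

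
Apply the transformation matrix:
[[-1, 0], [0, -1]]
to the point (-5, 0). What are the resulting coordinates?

Matrix multiplication:
[[-1, 0], [0, -1]] × [-5, 0]ᵀ
= [(-1)(-5) + (0)(0), (0)(-5) + (-1)(0)]ᵀ
= [5, 0]ᵀ
Result: (5, 0)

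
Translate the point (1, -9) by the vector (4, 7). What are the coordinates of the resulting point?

Translation by (4, 7) (homogeneous matrix [[1, 0, 4], [0, 1, 7], [0, 0, 1]]):
x' = 1 + 4 = 5
y' = -9 + 7 = -2
Result: (5, -2)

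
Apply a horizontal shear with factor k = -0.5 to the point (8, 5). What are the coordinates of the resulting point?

Shear matrix for horizontal shear with factor k = -0.5:
[[1, -0.50], [0, 1]]
Result: (8, 5) → (5.5, 5)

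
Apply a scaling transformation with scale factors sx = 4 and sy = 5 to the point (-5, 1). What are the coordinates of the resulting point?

Scaling matrix:
[[4, 0], [0, 5]]
Result: (-5 × 4, 1 × 5) = (-20, 5)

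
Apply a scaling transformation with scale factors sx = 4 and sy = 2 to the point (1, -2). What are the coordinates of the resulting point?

Scaling matrix:
[[4, 0], [0, 2]]
Result: (1 × 4, -2 × 2) = (4, -4)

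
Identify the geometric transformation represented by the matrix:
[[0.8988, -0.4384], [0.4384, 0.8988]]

This matrix represents: rotation by 26° counterclockwise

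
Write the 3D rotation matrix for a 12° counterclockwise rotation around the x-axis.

Rotation matrix for counterclockwise 12° around x-axis:
cos(12°) = 0.9781, sin(12°) = 0.2079
Result: [[1, 0, 0], [0, 0.9781, -0.2079], [0, 0.2079, 0.9781]]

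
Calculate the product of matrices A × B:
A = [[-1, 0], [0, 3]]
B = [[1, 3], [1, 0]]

Matrix multiplication:
C[0][0] = -1×1 + 0×1 = -1
C[0][1] = -1×3 + 0×0 = -3
C[1][0] = 0×1 + 3×1 = 3
C[1][1] = 0×3 + 3×0 = 0
Result: [[-1, -3], [3, 0]]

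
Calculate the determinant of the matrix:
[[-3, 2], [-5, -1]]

For a 2×2 matrix [[a, b], [c, d]], det = ad - bc
det = (-3)(-1) - (2)(-5) = 3 - -10 = 13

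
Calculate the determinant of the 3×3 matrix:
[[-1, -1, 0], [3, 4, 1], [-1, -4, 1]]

Expansion along first row:
det = -1·det([[4,1],[-4,1]]) - -1·det([[3,1],[-1,1]]) + 0·det([[3,4],[-1,-4]])
    = -1·(4·1 - 1·-4) - -1·(3·1 - 1·-1) + 0·(3·-4 - 4·-1)
    = -1·8 - -1·4 + 0·-8
    = -8 + 4 + 0 = -4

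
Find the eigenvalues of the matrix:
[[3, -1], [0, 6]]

Characteristic equation: det(A - λI) = 0
λ² - (trace)λ + (det) = 0
trace = 3 + 6 = 9, det = (3)(6) - (-1)(0) = 18
λ² - (9)λ + (18) = 0
λ = (9 ± √((9)² - 4·(18))) / 2 = (9 ± √9) / 2
Solving: λ = 3, 6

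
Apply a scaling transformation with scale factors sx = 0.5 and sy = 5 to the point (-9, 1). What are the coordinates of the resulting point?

Scaling matrix:
[[0.50, 0], [0, 5]]
Result: (-9 × 0.5, 1 × 5) = (-4.5, 5)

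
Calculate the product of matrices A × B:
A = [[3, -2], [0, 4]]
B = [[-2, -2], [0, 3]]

Matrix multiplication:
C[0][0] = 3×-2 + -2×0 = -6
C[0][1] = 3×-2 + -2×3 = -12
C[1][0] = 0×-2 + 4×0 = 0
C[1][1] = 0×-2 + 4×3 = 12
Result: [[-6, -12], [0, 12]]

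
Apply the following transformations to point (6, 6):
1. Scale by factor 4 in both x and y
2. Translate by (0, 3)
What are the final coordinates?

Step 1: Scale (6, 6) by 4 → (24, 24)
Step 2: Translate by (0, 3) → (24, 27)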